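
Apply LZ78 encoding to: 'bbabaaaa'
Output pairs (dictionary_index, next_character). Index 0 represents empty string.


LZ78 encoding steps:
Dictionary: {0: ''}
Step 1: w='' (idx 0), next='b' -> output (0, 'b'), add 'b' as idx 1
Step 2: w='b' (idx 1), next='a' -> output (1, 'a'), add 'ba' as idx 2
Step 3: w='ba' (idx 2), next='a' -> output (2, 'a'), add 'baa' as idx 3
Step 4: w='' (idx 0), next='a' -> output (0, 'a'), add 'a' as idx 4
Step 5: w='a' (idx 4), end of input -> output (4, '')


Encoded: [(0, 'b'), (1, 'a'), (2, 'a'), (0, 'a'), (4, '')]


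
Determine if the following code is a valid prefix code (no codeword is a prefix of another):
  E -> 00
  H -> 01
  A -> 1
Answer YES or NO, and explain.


Checking each pair (does one codeword prefix another?):
  E='00' vs H='01': no prefix
  E='00' vs A='1': no prefix
  H='01' vs E='00': no prefix
  H='01' vs A='1': no prefix
  A='1' vs E='00': no prefix
  A='1' vs H='01': no prefix
No violation found over all pairs.

YES -- this is a valid prefix code. No codeword is a prefix of any other codeword.


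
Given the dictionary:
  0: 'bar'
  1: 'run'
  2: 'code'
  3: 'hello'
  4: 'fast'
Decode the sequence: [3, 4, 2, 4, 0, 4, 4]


Look up each index in the dictionary:
  3 -> 'hello'
  4 -> 'fast'
  2 -> 'code'
  4 -> 'fast'
  0 -> 'bar'
  4 -> 'fast'
  4 -> 'fast'

Decoded: "hello fast code fast bar fast fast"


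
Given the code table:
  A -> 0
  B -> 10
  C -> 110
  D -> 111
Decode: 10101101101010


Decoding:
10 -> B
10 -> B
110 -> C
110 -> C
10 -> B
10 -> B


Result: BBCCBB


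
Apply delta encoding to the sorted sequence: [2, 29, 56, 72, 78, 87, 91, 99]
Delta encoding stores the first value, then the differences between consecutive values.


First value: 2
Deltas:
  29 - 2 = 27
  56 - 29 = 27
  72 - 56 = 16
  78 - 72 = 6
  87 - 78 = 9
  91 - 87 = 4
  99 - 91 = 8


Delta encoded: [2, 27, 27, 16, 6, 9, 4, 8]


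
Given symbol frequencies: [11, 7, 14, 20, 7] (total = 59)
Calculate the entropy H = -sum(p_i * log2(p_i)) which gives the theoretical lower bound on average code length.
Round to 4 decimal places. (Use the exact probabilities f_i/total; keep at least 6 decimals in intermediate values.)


Per-symbol terms -p_i * log2(p_i) with p_i = f_i/59:
  p = 11/59 = 0.186441: log2(p) = -2.423211, -p*log2(p) = 0.451785
  p = 7/59 = 0.118644: log2(p) = -3.075288, -p*log2(p) = 0.364865
  p = 14/59 = 0.237288: log2(p) = -2.075288, -p*log2(p) = 0.492441
  p = 20/59 = 0.338983: log2(p) = -1.560715, -p*log2(p) = 0.529056
  p = 7/59 = 0.118644: log2(p) = -3.075288, -p*log2(p) = 0.364865
H = 0.451785 + 0.364865 + 0.492441 + 0.529056 + 0.364865 = 2.203012

H = 2.203 bits/symbol


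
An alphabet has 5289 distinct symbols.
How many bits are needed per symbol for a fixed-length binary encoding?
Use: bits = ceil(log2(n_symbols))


log2(5289) = 12.3688
Bracket: 2^12 = 4096 < 5289 <= 2^13 = 8192
So ceil(log2(5289)) = 13

bits = ceil(log2(5289)) = ceil(12.3688) = 13 bits


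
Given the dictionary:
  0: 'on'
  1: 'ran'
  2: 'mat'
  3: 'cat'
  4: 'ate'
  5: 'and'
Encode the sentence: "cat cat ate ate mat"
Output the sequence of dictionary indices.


Look up each word in the dictionary:
  'cat' -> 3
  'cat' -> 3
  'ate' -> 4
  'ate' -> 4
  'mat' -> 2

Encoded: [3, 3, 4, 4, 2]


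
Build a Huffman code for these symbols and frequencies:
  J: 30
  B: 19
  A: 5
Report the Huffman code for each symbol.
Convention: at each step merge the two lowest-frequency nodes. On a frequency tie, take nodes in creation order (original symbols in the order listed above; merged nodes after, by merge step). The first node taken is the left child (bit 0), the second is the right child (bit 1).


Huffman tree construction:
Step 1: Merge A(5) + B(19) = 24
Step 2: Merge (A+B)(24) + J(30) = 54
Read each symbol's code off the tree from the root (left child = 0, right child = 1).

Codes:
  J: 1 (length 1)
  B: 01 (length 2)
  A: 00 (length 2)
Average code length: 78/54 = 1.4444 bits/symbol


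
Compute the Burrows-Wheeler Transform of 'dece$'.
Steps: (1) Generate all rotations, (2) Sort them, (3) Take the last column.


Rotations (sorted):
  0: $dece -> last char: e
  1: ce$de -> last char: e
  2: dece$ -> last char: $
  3: e$dec -> last char: c
  4: ece$d -> last char: d


BWT = ee$cd


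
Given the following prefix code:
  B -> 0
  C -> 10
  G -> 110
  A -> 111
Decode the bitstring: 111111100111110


Decoding step by step:
Bits 111 -> A
Bits 111 -> A
Bits 10 -> C
Bits 0 -> B
Bits 111 -> A
Bits 110 -> G


Decoded message: AACBAG


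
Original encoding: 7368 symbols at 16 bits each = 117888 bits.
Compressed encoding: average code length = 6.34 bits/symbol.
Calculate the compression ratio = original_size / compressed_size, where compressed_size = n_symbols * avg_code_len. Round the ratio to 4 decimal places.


original_size = n_symbols * orig_bits = 7368 * 16 = 117888 bits
compressed_size = n_symbols * avg_code_len = 7368 * 6.34 = 46713.12 bits
ratio = original_size / compressed_size = 117888 / 46713.12 = 2.5237

Compression ratio = 2.5237


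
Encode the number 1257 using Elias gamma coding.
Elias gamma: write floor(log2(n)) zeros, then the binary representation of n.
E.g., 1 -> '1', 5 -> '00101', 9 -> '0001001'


num_bits = floor(log2(1257)) + 1 = 11
leading_zeros = num_bits - 1 = 10
binary(1257) = 10011101001

Elias gamma(1257) = '0000000000' + '10011101001' = 000000000010011101001 (21 bits)


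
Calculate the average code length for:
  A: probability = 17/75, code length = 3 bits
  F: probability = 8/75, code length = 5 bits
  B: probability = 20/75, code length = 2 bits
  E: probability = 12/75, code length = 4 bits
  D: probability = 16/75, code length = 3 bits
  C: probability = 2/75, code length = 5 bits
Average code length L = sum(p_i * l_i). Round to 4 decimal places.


Weighted contributions p_i * l_i:
  A: (17/75) * 3 = 51/75
  F: (8/75) * 5 = 40/75
  B: (20/75) * 2 = 40/75
  E: (12/75) * 4 = 48/75
  D: (16/75) * 3 = 48/75
  C: (2/75) * 5 = 10/75
Sum = (51 + 40 + 40 + 48 + 48 + 10)/75 = 237/75

L = 237/75 = 3.1600 bits/symbol


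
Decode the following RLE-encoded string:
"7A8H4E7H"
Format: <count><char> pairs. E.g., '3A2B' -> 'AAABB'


Expanding each <count><char> pair:
  7A -> 'AAAAAAA'
  8H -> 'HHHHHHHH'
  4E -> 'EEEE'
  7H -> 'HHHHHHH'

Decoded = AAAAAAAHHHHHHHHEEEEHHHHHHH


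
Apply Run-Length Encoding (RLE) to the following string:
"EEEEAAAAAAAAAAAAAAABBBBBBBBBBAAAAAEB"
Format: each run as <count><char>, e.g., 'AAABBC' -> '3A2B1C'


Scanning runs left to right:
  i=0: run of 'E' x 4 -> '4E'
  i=4: run of 'A' x 15 -> '15A'
  i=19: run of 'B' x 10 -> '10B'
  i=29: run of 'A' x 5 -> '5A'
  i=34: run of 'E' x 1 -> '1E'
  i=35: run of 'B' x 1 -> '1B'

RLE = 4E15A10B5A1E1B


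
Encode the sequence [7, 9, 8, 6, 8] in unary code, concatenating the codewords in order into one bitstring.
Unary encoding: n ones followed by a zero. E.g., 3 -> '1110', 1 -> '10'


Encode each number as n ones followed by a terminating 0:
  7 -> 11111110 (8 bits)
  9 -> 1111111110 (10 bits)
  8 -> 111111110 (9 bits)
  6 -> 1111110 (7 bits)
  8 -> 111111110 (9 bits)
Total length = 8 + 10 + 9 + 7 + 9 = 43 bits.

Unary([7, 9, 8, 6, 8]) = 1111111011111111101111111101111110111111110 (43 bits)


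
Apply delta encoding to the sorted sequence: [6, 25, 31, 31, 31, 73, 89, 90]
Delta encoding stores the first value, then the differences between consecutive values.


First value: 6
Deltas:
  25 - 6 = 19
  31 - 25 = 6
  31 - 31 = 0
  31 - 31 = 0
  73 - 31 = 42
  89 - 73 = 16
  90 - 89 = 1


Delta encoded: [6, 19, 6, 0, 0, 42, 16, 1]


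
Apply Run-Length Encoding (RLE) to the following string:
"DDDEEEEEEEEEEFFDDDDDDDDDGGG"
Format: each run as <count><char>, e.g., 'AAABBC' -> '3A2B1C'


Scanning runs left to right:
  i=0: run of 'D' x 3 -> '3D'
  i=3: run of 'E' x 10 -> '10E'
  i=13: run of 'F' x 2 -> '2F'
  i=15: run of 'D' x 9 -> '9D'
  i=24: run of 'G' x 3 -> '3G'

RLE = 3D10E2F9D3G


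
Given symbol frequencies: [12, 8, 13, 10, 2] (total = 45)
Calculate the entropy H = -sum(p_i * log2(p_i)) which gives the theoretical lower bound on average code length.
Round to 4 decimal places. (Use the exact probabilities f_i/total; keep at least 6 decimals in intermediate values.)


Per-symbol terms -p_i * log2(p_i) with p_i = f_i/45:
  p = 12/45 = 0.266667: log2(p) = -1.906891, -p*log2(p) = 0.508504
  p = 8/45 = 0.177778: log2(p) = -2.491853, -p*log2(p) = 0.442996
  p = 13/45 = 0.288889: log2(p) = -1.791413, -p*log2(p) = 0.517519
  p = 10/45 = 0.222222: log2(p) = -2.169925, -p*log2(p) = 0.482206
  p = 2/45 = 0.044444: log2(p) = -4.491853, -p*log2(p) = 0.199638
H = 0.508504 + 0.442996 + 0.517519 + 0.482206 + 0.199638 = 2.150863

H = 2.1509 bits/symbol


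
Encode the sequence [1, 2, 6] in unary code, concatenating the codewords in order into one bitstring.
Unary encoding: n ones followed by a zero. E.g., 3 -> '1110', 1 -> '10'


Encode each number as n ones followed by a terminating 0:
  1 -> 10 (2 bits)
  2 -> 110 (3 bits)
  6 -> 1111110 (7 bits)
Total length = 2 + 3 + 7 = 12 bits.

Unary([1, 2, 6]) = 101101111110 (12 bits)


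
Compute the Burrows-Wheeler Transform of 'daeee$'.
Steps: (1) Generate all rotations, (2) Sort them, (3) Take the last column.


Rotations (sorted):
  0: $daeee -> last char: e
  1: aeee$d -> last char: d
  2: daeee$ -> last char: $
  3: e$daee -> last char: e
  4: ee$dae -> last char: e
  5: eee$da -> last char: a


BWT = ed$eea


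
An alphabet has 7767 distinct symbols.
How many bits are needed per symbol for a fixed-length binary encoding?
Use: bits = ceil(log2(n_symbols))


log2(7767) = 12.9231
Bracket: 2^12 = 4096 < 7767 <= 2^13 = 8192
So ceil(log2(7767)) = 13

bits = ceil(log2(7767)) = ceil(12.9231) = 13 bits


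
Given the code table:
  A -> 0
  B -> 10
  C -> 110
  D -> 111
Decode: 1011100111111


Decoding:
10 -> B
111 -> D
0 -> A
0 -> A
111 -> D
111 -> D


Result: BDAADD


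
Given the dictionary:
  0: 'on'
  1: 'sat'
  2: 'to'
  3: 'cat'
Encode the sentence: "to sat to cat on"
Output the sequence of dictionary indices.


Look up each word in the dictionary:
  'to' -> 2
  'sat' -> 1
  'to' -> 2
  'cat' -> 3
  'on' -> 0

Encoded: [2, 1, 2, 3, 0]


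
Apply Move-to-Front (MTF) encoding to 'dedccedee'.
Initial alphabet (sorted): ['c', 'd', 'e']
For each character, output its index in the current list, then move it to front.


MTF encoding:
'd': index 1 in ['c', 'd', 'e'] -> ['d', 'c', 'e']
'e': index 2 in ['d', 'c', 'e'] -> ['e', 'd', 'c']
'd': index 1 in ['e', 'd', 'c'] -> ['d', 'e', 'c']
'c': index 2 in ['d', 'e', 'c'] -> ['c', 'd', 'e']
'c': index 0 in ['c', 'd', 'e'] -> ['c', 'd', 'e']
'e': index 2 in ['c', 'd', 'e'] -> ['e', 'c', 'd']
'd': index 2 in ['e', 'c', 'd'] -> ['d', 'e', 'c']
'e': index 1 in ['d', 'e', 'c'] -> ['e', 'd', 'c']
'e': index 0 in ['e', 'd', 'c'] -> ['e', 'd', 'c']


Output: [1, 2, 1, 2, 0, 2, 2, 1, 0]


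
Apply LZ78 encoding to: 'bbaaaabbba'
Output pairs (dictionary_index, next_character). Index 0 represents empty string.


LZ78 encoding steps:
Dictionary: {0: ''}
Step 1: w='' (idx 0), next='b' -> output (0, 'b'), add 'b' as idx 1
Step 2: w='b' (idx 1), next='a' -> output (1, 'a'), add 'ba' as idx 2
Step 3: w='' (idx 0), next='a' -> output (0, 'a'), add 'a' as idx 3
Step 4: w='a' (idx 3), next='a' -> output (3, 'a'), add 'aa' as idx 4
Step 5: w='b' (idx 1), next='b' -> output (1, 'b'), add 'bb' as idx 5
Step 6: w='ba' (idx 2), end of input -> output (2, '')


Encoded: [(0, 'b'), (1, 'a'), (0, 'a'), (3, 'a'), (1, 'b'), (2, '')]


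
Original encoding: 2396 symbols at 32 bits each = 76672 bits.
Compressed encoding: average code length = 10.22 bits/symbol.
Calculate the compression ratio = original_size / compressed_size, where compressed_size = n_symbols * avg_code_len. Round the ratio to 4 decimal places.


original_size = n_symbols * orig_bits = 2396 * 32 = 76672 bits
compressed_size = n_symbols * avg_code_len = 2396 * 10.22 = 24487.12 bits
ratio = original_size / compressed_size = 76672 / 24487.12 = 3.1311

Compression ratio = 3.1311


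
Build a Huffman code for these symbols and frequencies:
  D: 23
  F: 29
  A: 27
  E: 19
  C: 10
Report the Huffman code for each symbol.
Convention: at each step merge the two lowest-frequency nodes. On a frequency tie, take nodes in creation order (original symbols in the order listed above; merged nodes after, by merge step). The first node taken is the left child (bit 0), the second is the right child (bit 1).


Huffman tree construction:
Step 1: Merge C(10) + E(19) = 29
Step 2: Merge D(23) + A(27) = 50
Step 3: Merge F(29) + (C+E)(29) = 58
Step 4: Merge (D+A)(50) + (F+(C+E))(58) = 108
Read each symbol's code off the tree from the root (left child = 0, right child = 1).

Codes:
  D: 00 (length 2)
  F: 10 (length 2)
  A: 01 (length 2)
  E: 111 (length 3)
  C: 110 (length 3)
Average code length: 245/108 = 2.2685 bits/symbol


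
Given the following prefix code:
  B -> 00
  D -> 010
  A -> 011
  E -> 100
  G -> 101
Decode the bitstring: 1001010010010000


Decoding step by step:
Bits 100 -> E
Bits 101 -> G
Bits 00 -> B
Bits 100 -> E
Bits 100 -> E
Bits 00 -> B


Decoded message: EGBEEB


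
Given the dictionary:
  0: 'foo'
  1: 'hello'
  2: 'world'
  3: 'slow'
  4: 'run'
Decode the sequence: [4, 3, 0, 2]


Look up each index in the dictionary:
  4 -> 'run'
  3 -> 'slow'
  0 -> 'foo'
  2 -> 'world'

Decoded: "run slow foo world"


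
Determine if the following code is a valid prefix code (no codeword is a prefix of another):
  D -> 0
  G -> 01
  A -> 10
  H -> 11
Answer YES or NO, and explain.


Checking each pair (does one codeword prefix another?):
  D='0' vs G='01': prefix -- VIOLATION

NO -- this is NOT a valid prefix code. D (0) is a prefix of G (01).


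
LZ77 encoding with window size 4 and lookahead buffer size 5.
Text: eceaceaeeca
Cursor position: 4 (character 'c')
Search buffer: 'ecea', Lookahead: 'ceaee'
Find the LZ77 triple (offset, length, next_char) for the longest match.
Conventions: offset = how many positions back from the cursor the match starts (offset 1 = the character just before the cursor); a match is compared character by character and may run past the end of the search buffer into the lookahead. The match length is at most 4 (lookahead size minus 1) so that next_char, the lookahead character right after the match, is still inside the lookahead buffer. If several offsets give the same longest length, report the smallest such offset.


Try each offset into the search buffer:
  offset=1 (pos 3, char 'a'): match length 0
  offset=2 (pos 2, char 'e'): match length 0
  offset=3 (pos 1, char 'c'): match length 3
  offset=4 (pos 0, char 'e'): match length 0
Longest match has length 3 at offset 3.
next_char = character at position 4 + 3 = 7 -> 'e'

Best match: offset=3, length=3 (matching 'cea' starting at position 1)
LZ77 triple: (3, 3, 'e')


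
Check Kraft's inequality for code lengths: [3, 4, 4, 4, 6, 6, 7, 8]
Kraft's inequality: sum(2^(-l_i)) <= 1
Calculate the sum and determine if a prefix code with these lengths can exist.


Sum = 2^(-3) + 2^(-4) + 2^(-4) + 2^(-4) + 2^(-6) + 2^(-6) + 2^(-7) + 2^(-8)
    = 0.125 + 0.0625 + 0.0625 + 0.0625 + 0.015625 + 0.015625 + 0.0078125 + 0.00390625
    = 91/256 = 0.35546875
Since 0.35546875 <= 1, Kraft's inequality IS satisfied.
A prefix code with these lengths CAN exist.

Kraft sum = 0.35546875. Satisfied.


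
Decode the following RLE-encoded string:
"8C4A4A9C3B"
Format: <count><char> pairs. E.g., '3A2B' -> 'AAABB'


Expanding each <count><char> pair:
  8C -> 'CCCCCCCC'
  4A -> 'AAAA'
  4A -> 'AAAA'
  9C -> 'CCCCCCCCC'
  3B -> 'BBB'

Decoded = CCCCCCCCAAAAAAAACCCCCCCCCBBB


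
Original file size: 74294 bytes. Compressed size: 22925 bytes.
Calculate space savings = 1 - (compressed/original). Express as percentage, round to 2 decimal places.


ratio = compressed/original = 22925/74294 = 0.308571
savings = 1 - ratio = 1 - 0.308571 = 0.691429
as a percentage: 0.691429 * 100 = 69.14%

Space savings = 1 - 22925/74294 = 69.14%


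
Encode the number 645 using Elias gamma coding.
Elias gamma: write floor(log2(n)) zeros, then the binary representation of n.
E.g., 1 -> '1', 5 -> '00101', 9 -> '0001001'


num_bits = floor(log2(645)) + 1 = 10
leading_zeros = num_bits - 1 = 9
binary(645) = 1010000101

Elias gamma(645) = '000000000' + '1010000101' = 0000000001010000101 (19 bits)


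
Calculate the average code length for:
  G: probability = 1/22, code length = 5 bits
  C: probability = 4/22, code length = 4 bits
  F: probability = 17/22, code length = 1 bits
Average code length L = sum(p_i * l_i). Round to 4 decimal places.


Weighted contributions p_i * l_i:
  G: (1/22) * 5 = 5/22
  C: (4/22) * 4 = 16/22
  F: (17/22) * 1 = 17/22
Sum = (5 + 16 + 17)/22 = 38/22

L = 38/22 = 1.7273 bits/symbol


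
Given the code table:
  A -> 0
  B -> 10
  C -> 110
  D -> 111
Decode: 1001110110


Decoding:
10 -> B
0 -> A
111 -> D
0 -> A
110 -> C


Result: BADAC


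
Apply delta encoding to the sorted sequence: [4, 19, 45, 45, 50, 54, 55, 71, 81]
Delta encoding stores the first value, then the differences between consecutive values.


First value: 4
Deltas:
  19 - 4 = 15
  45 - 19 = 26
  45 - 45 = 0
  50 - 45 = 5
  54 - 50 = 4
  55 - 54 = 1
  71 - 55 = 16
  81 - 71 = 10


Delta encoded: [4, 15, 26, 0, 5, 4, 1, 16, 10]


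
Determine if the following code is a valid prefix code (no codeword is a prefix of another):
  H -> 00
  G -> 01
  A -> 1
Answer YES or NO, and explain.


Checking each pair (does one codeword prefix another?):
  H='00' vs G='01': no prefix
  H='00' vs A='1': no prefix
  G='01' vs H='00': no prefix
  G='01' vs A='1': no prefix
  A='1' vs H='00': no prefix
  A='1' vs G='01': no prefix
No violation found over all pairs.

YES -- this is a valid prefix code. No codeword is a prefix of any other codeword.


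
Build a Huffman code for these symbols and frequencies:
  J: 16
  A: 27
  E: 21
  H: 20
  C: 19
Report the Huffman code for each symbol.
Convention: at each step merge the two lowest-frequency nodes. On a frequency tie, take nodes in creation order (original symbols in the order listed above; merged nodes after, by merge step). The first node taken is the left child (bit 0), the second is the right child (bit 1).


Huffman tree construction:
Step 1: Merge J(16) + C(19) = 35
Step 2: Merge H(20) + E(21) = 41
Step 3: Merge A(27) + (J+C)(35) = 62
Step 4: Merge (H+E)(41) + (A+(J+C))(62) = 103
Read each symbol's code off the tree from the root (left child = 0, right child = 1).

Codes:
  J: 110 (length 3)
  A: 10 (length 2)
  E: 01 (length 2)
  H: 00 (length 2)
  C: 111 (length 3)
Average code length: 241/103 = 2.3398 bits/symbol


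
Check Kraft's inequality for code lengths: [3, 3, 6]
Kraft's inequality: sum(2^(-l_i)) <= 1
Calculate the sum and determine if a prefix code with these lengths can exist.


Sum = 2^(-3) + 2^(-3) + 2^(-6)
    = 0.125 + 0.125 + 0.015625
    = 17/64 = 0.265625
Since 0.265625 <= 1, Kraft's inequality IS satisfied.
A prefix code with these lengths CAN exist.

Kraft sum = 0.265625. Satisfied.


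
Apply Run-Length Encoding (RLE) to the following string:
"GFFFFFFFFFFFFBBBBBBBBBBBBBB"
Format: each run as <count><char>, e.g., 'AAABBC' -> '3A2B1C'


Scanning runs left to right:
  i=0: run of 'G' x 1 -> '1G'
  i=1: run of 'F' x 12 -> '12F'
  i=13: run of 'B' x 14 -> '14B'

RLE = 1G12F14B


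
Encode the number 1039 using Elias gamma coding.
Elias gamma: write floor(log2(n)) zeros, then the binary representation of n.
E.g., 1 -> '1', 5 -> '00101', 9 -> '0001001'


num_bits = floor(log2(1039)) + 1 = 11
leading_zeros = num_bits - 1 = 10
binary(1039) = 10000001111

Elias gamma(1039) = '0000000000' + '10000001111' = 000000000010000001111 (21 bits)


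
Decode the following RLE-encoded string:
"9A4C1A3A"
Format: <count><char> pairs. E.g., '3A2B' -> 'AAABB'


Expanding each <count><char> pair:
  9A -> 'AAAAAAAAA'
  4C -> 'CCCC'
  1A -> 'A'
  3A -> 'AAA'

Decoded = AAAAAAAAACCCCAAAA


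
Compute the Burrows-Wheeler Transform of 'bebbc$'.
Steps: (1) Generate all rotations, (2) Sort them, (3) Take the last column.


Rotations (sorted):
  0: $bebbc -> last char: c
  1: bbc$be -> last char: e
  2: bc$beb -> last char: b
  3: bebbc$ -> last char: $
  4: c$bebb -> last char: b
  5: ebbc$b -> last char: b


BWT = ceb$bb


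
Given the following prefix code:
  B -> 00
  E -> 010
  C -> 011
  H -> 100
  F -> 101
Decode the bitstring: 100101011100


Decoding step by step:
Bits 100 -> H
Bits 101 -> F
Bits 011 -> C
Bits 100 -> H


Decoded message: HFCH


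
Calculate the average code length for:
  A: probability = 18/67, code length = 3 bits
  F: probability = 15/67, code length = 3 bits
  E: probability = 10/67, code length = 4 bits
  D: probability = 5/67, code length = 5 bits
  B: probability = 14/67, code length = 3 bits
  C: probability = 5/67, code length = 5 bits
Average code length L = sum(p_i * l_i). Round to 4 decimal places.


Weighted contributions p_i * l_i:
  A: (18/67) * 3 = 54/67
  F: (15/67) * 3 = 45/67
  E: (10/67) * 4 = 40/67
  D: (5/67) * 5 = 25/67
  B: (14/67) * 3 = 42/67
  C: (5/67) * 5 = 25/67
Sum = (54 + 45 + 40 + 25 + 42 + 25)/67 = 231/67

L = 231/67 = 3.4478 bits/symbol


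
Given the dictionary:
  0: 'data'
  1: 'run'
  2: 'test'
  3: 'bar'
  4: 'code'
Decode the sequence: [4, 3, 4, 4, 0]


Look up each index in the dictionary:
  4 -> 'code'
  3 -> 'bar'
  4 -> 'code'
  4 -> 'code'
  0 -> 'data'

Decoded: "code bar code code data"


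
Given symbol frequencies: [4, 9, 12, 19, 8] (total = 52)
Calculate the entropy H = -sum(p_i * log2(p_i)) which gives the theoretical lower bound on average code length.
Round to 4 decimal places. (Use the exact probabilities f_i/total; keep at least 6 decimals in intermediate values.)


Per-symbol terms -p_i * log2(p_i) with p_i = f_i/52:
  p = 4/52 = 0.076923: log2(p) = -3.700440, -p*log2(p) = 0.284649
  p = 9/52 = 0.173077: log2(p) = -2.530515, -p*log2(p) = 0.437974
  p = 12/52 = 0.230769: log2(p) = -2.115477, -p*log2(p) = 0.488187
  p = 19/52 = 0.365385: log2(p) = -1.452512, -p*log2(p) = 0.530726
  p = 8/52 = 0.153846: log2(p) = -2.700440, -p*log2(p) = 0.415452
H = 0.284649 + 0.437974 + 0.488187 + 0.530726 + 0.415452 = 2.156988

H = 2.157 bits/symbol


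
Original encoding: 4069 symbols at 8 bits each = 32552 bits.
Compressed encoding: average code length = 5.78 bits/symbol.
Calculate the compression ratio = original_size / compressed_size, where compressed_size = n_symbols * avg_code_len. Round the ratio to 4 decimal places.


original_size = n_symbols * orig_bits = 4069 * 8 = 32552 bits
compressed_size = n_symbols * avg_code_len = 4069 * 5.78 = 23518.82 bits
ratio = original_size / compressed_size = 32552 / 23518.82 = 1.3841

Compression ratio = 1.3841


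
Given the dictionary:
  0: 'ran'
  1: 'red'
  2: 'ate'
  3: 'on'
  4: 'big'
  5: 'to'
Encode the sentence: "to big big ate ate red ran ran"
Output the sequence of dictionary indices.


Look up each word in the dictionary:
  'to' -> 5
  'big' -> 4
  'big' -> 4
  'ate' -> 2
  'ate' -> 2
  'red' -> 1
  'ran' -> 0
  'ran' -> 0

Encoded: [5, 4, 4, 2, 2, 1, 0, 0]


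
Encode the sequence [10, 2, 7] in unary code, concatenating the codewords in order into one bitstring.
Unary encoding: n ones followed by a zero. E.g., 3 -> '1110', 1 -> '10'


Encode each number as n ones followed by a terminating 0:
  10 -> 11111111110 (11 bits)
  2 -> 110 (3 bits)
  7 -> 11111110 (8 bits)
Total length = 11 + 3 + 8 = 22 bits.

Unary([10, 2, 7]) = 1111111111011011111110 (22 bits)


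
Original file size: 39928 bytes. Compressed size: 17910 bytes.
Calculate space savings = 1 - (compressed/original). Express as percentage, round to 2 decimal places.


ratio = compressed/original = 17910/39928 = 0.448557
savings = 1 - ratio = 1 - 0.448557 = 0.551443
as a percentage: 0.551443 * 100 = 55.14%

Space savings = 1 - 17910/39928 = 55.14%


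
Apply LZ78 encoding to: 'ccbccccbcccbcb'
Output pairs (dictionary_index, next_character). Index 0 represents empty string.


LZ78 encoding steps:
Dictionary: {0: ''}
Step 1: w='' (idx 0), next='c' -> output (0, 'c'), add 'c' as idx 1
Step 2: w='c' (idx 1), next='b' -> output (1, 'b'), add 'cb' as idx 2
Step 3: w='c' (idx 1), next='c' -> output (1, 'c'), add 'cc' as idx 3
Step 4: w='cc' (idx 3), next='b' -> output (3, 'b'), add 'ccb' as idx 4
Step 5: w='cc' (idx 3), next='c' -> output (3, 'c'), add 'ccc' as idx 5
Step 6: w='' (idx 0), next='b' -> output (0, 'b'), add 'b' as idx 6
Step 7: w='cb' (idx 2), end of input -> output (2, '')


Encoded: [(0, 'c'), (1, 'b'), (1, 'c'), (3, 'b'), (3, 'c'), (0, 'b'), (2, '')]


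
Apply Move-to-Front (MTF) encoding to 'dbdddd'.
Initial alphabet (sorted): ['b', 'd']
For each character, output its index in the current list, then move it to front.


MTF encoding:
'd': index 1 in ['b', 'd'] -> ['d', 'b']
'b': index 1 in ['d', 'b'] -> ['b', 'd']
'd': index 1 in ['b', 'd'] -> ['d', 'b']
'd': index 0 in ['d', 'b'] -> ['d', 'b']
'd': index 0 in ['d', 'b'] -> ['d', 'b']
'd': index 0 in ['d', 'b'] -> ['d', 'b']


Output: [1, 1, 1, 0, 0, 0]


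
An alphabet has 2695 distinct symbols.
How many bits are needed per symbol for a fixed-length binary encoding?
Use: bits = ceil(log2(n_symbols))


log2(2695) = 11.3961
Bracket: 2^11 = 2048 < 2695 <= 2^12 = 4096
So ceil(log2(2695)) = 12

bits = ceil(log2(2695)) = ceil(11.3961) = 12 bits


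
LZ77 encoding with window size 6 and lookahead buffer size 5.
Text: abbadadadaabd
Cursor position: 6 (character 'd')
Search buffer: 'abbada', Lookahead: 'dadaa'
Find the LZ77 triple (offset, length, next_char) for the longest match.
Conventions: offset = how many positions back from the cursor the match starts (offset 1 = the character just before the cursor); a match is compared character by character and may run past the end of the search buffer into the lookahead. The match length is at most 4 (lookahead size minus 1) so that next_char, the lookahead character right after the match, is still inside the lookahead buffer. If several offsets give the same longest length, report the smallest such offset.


Try each offset into the search buffer:
  offset=1 (pos 5, char 'a'): match length 0
  offset=2 (pos 4, char 'd'): match length 4
  offset=3 (pos 3, char 'a'): match length 0
  offset=4 (pos 2, char 'b'): match length 0
  offset=5 (pos 1, char 'b'): match length 0
  offset=6 (pos 0, char 'a'): match length 0
Longest match has length 4 at offset 2.
next_char = character at position 6 + 4 = 10 -> 'a'

Best match: offset=2, length=4 (matching 'dada' starting at position 4)
LZ77 triple: (2, 4, 'a')


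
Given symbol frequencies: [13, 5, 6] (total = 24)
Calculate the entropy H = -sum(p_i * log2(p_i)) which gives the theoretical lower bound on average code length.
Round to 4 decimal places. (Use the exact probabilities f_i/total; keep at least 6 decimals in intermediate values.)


Per-symbol terms -p_i * log2(p_i) with p_i = f_i/24:
  p = 13/24 = 0.541667: log2(p) = -0.884523, -p*log2(p) = 0.479117
  p = 5/24 = 0.208333: log2(p) = -2.263034, -p*log2(p) = 0.471466
  p = 6/24 = 0.250000: log2(p) = -2.000000, -p*log2(p) = 0.500000
H = 0.479117 + 0.471466 + 0.500000 = 1.450583

H = 1.4506 bits/symbol


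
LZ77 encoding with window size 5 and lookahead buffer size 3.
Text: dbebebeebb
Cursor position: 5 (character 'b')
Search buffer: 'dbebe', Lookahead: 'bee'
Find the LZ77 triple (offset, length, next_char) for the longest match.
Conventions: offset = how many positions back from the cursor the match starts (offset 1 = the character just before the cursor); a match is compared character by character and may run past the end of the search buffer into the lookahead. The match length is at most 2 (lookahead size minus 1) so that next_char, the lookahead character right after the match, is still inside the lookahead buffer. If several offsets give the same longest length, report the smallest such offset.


Try each offset into the search buffer:
  offset=1 (pos 4, char 'e'): match length 0
  offset=2 (pos 3, char 'b'): match length 2
  offset=3 (pos 2, char 'e'): match length 0
  offset=4 (pos 1, char 'b'): match length 2
  offset=5 (pos 0, char 'd'): match length 0
Longest match has length 2, found at offsets 2, 4; take the smallest, offset 2.
next_char = character at position 5 + 2 = 7 -> 'e'

Best match: offset=2, length=2 (matching 'be' starting at position 3)
LZ77 triple: (2, 2, 'e')


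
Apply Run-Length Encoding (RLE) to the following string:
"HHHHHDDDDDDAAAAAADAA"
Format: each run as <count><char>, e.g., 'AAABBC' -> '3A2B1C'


Scanning runs left to right:
  i=0: run of 'H' x 5 -> '5H'
  i=5: run of 'D' x 6 -> '6D'
  i=11: run of 'A' x 6 -> '6A'
  i=17: run of 'D' x 1 -> '1D'
  i=18: run of 'A' x 2 -> '2A'

RLE = 5H6D6A1D2A


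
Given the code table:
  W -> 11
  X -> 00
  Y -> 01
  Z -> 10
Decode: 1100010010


Decoding:
11 -> W
00 -> X
01 -> Y
00 -> X
10 -> Z


Result: WXYXZ


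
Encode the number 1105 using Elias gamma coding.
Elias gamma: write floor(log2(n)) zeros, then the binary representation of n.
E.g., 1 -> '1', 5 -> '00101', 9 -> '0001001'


num_bits = floor(log2(1105)) + 1 = 11
leading_zeros = num_bits - 1 = 10
binary(1105) = 10001010001

Elias gamma(1105) = '0000000000' + '10001010001' = 000000000010001010001 (21 bits)


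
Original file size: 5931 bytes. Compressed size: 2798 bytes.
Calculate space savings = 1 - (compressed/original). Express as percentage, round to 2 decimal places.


ratio = compressed/original = 2798/5931 = 0.471759
savings = 1 - ratio = 1 - 0.471759 = 0.528241
as a percentage: 0.528241 * 100 = 52.82%

Space savings = 1 - 2798/5931 = 52.82%


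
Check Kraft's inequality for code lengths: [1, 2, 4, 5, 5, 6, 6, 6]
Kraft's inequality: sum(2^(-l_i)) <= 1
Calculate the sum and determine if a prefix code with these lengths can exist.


Sum = 2^(-1) + 2^(-2) + 2^(-4) + 2^(-5) + 2^(-5) + 2^(-6) + 2^(-6) + 2^(-6)
    = 0.5 + 0.25 + 0.0625 + 0.03125 + 0.03125 + 0.015625 + 0.015625 + 0.015625
    = 59/64 = 0.921875
Since 0.921875 <= 1, Kraft's inequality IS satisfied.
A prefix code with these lengths CAN exist.

Kraft sum = 0.921875. Satisfied.


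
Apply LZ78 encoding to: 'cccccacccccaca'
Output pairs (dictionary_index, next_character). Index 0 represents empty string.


LZ78 encoding steps:
Dictionary: {0: ''}
Step 1: w='' (idx 0), next='c' -> output (0, 'c'), add 'c' as idx 1
Step 2: w='c' (idx 1), next='c' -> output (1, 'c'), add 'cc' as idx 2
Step 3: w='cc' (idx 2), next='a' -> output (2, 'a'), add 'cca' as idx 3
Step 4: w='cc' (idx 2), next='c' -> output (2, 'c'), add 'ccc' as idx 4
Step 5: w='cca' (idx 3), next='c' -> output (3, 'c'), add 'ccac' as idx 5
Step 6: w='' (idx 0), next='a' -> output (0, 'a'), add 'a' as idx 6


Encoded: [(0, 'c'), (1, 'c'), (2, 'a'), (2, 'c'), (3, 'c'), (0, 'a')]


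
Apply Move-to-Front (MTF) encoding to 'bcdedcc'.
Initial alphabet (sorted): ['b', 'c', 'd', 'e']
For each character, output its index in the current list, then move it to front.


MTF encoding:
'b': index 0 in ['b', 'c', 'd', 'e'] -> ['b', 'c', 'd', 'e']
'c': index 1 in ['b', 'c', 'd', 'e'] -> ['c', 'b', 'd', 'e']
'd': index 2 in ['c', 'b', 'd', 'e'] -> ['d', 'c', 'b', 'e']
'e': index 3 in ['d', 'c', 'b', 'e'] -> ['e', 'd', 'c', 'b']
'd': index 1 in ['e', 'd', 'c', 'b'] -> ['d', 'e', 'c', 'b']
'c': index 2 in ['d', 'e', 'c', 'b'] -> ['c', 'd', 'e', 'b']
'c': index 0 in ['c', 'd', 'e', 'b'] -> ['c', 'd', 'e', 'b']


Output: [0, 1, 2, 3, 1, 2, 0]


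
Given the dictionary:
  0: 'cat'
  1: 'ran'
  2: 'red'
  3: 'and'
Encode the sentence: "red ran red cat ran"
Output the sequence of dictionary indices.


Look up each word in the dictionary:
  'red' -> 2
  'ran' -> 1
  'red' -> 2
  'cat' -> 0
  'ran' -> 1

Encoded: [2, 1, 2, 0, 1]


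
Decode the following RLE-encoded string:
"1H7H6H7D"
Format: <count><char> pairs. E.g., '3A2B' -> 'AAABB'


Expanding each <count><char> pair:
  1H -> 'H'
  7H -> 'HHHHHHH'
  6H -> 'HHHHHH'
  7D -> 'DDDDDDD'

Decoded = HHHHHHHHHHHHHHDDDDDDD


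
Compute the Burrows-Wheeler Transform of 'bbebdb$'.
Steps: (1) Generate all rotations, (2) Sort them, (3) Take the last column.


Rotations (sorted):
  0: $bbebdb -> last char: b
  1: b$bbebd -> last char: d
  2: bbebdb$ -> last char: $
  3: bdb$bbe -> last char: e
  4: bebdb$b -> last char: b
  5: db$bbeb -> last char: b
  6: ebdb$bb -> last char: b


BWT = bd$ebbb


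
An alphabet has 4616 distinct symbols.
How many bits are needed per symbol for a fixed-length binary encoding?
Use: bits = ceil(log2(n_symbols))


log2(4616) = 12.1724
Bracket: 2^12 = 4096 < 4616 <= 2^13 = 8192
So ceil(log2(4616)) = 13

bits = ceil(log2(4616)) = ceil(12.1724) = 13 bits


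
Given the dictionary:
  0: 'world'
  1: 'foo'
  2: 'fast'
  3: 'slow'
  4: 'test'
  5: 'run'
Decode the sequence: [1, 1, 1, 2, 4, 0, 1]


Look up each index in the dictionary:
  1 -> 'foo'
  1 -> 'foo'
  1 -> 'foo'
  2 -> 'fast'
  4 -> 'test'
  0 -> 'world'
  1 -> 'foo'

Decoded: "foo foo foo fast test world foo"


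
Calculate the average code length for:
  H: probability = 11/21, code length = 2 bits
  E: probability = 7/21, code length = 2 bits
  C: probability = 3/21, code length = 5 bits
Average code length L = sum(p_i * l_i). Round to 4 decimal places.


Weighted contributions p_i * l_i:
  H: (11/21) * 2 = 22/21
  E: (7/21) * 2 = 14/21
  C: (3/21) * 5 = 15/21
Sum = (22 + 14 + 15)/21 = 51/21

L = 51/21 = 2.4286 bits/symbol


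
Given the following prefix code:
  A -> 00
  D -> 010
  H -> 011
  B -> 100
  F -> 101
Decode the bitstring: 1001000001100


Decoding step by step:
Bits 100 -> B
Bits 100 -> B
Bits 00 -> A
Bits 011 -> H
Bits 00 -> A


Decoded message: BBAHA


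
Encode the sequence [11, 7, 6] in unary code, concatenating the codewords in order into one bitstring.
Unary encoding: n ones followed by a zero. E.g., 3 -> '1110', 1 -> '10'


Encode each number as n ones followed by a terminating 0:
  11 -> 111111111110 (12 bits)
  7 -> 11111110 (8 bits)
  6 -> 1111110 (7 bits)
Total length = 12 + 8 + 7 = 27 bits.

Unary([11, 7, 6]) = 111111111110111111101111110 (27 bits)


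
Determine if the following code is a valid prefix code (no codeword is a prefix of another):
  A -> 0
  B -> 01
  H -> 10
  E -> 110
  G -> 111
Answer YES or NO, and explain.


Checking each pair (does one codeword prefix another?):
  A='0' vs B='01': prefix -- VIOLATION

NO -- this is NOT a valid prefix code. A (0) is a prefix of B (01).


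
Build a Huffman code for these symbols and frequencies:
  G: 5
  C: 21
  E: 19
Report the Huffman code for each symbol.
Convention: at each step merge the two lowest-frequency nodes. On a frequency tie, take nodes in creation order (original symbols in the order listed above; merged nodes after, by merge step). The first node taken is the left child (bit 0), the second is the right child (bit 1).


Huffman tree construction:
Step 1: Merge G(5) + E(19) = 24
Step 2: Merge C(21) + (G+E)(24) = 45
Read each symbol's code off the tree from the root (left child = 0, right child = 1).

Codes:
  G: 10 (length 2)
  C: 0 (length 1)
  E: 11 (length 2)
Average code length: 69/45 = 1.5333 bits/symbol


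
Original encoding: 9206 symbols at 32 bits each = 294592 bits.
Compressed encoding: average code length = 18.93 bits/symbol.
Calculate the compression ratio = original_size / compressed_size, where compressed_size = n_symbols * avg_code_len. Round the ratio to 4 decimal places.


original_size = n_symbols * orig_bits = 9206 * 32 = 294592 bits
compressed_size = n_symbols * avg_code_len = 9206 * 18.93 = 174269.58 bits
ratio = original_size / compressed_size = 294592 / 174269.58 = 1.6904

Compression ratio = 1.6904


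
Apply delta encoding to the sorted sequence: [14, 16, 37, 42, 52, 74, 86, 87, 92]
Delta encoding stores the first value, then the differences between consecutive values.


First value: 14
Deltas:
  16 - 14 = 2
  37 - 16 = 21
  42 - 37 = 5
  52 - 42 = 10
  74 - 52 = 22
  86 - 74 = 12
  87 - 86 = 1
  92 - 87 = 5


Delta encoded: [14, 2, 21, 5, 10, 22, 12, 1, 5]


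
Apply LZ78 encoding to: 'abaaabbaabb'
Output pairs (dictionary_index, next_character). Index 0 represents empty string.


LZ78 encoding steps:
Dictionary: {0: ''}
Step 1: w='' (idx 0), next='a' -> output (0, 'a'), add 'a' as idx 1
Step 2: w='' (idx 0), next='b' -> output (0, 'b'), add 'b' as idx 2
Step 3: w='a' (idx 1), next='a' -> output (1, 'a'), add 'aa' as idx 3
Step 4: w='a' (idx 1), next='b' -> output (1, 'b'), add 'ab' as idx 4
Step 5: w='b' (idx 2), next='a' -> output (2, 'a'), add 'ba' as idx 5
Step 6: w='ab' (idx 4), next='b' -> output (4, 'b'), add 'abb' as idx 6


Encoded: [(0, 'a'), (0, 'b'), (1, 'a'), (1, 'b'), (2, 'a'), (4, 'b')]


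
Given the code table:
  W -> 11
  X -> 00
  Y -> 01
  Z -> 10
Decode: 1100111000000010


Decoding:
11 -> W
00 -> X
11 -> W
10 -> Z
00 -> X
00 -> X
00 -> X
10 -> Z


Result: WXWZXXXZ


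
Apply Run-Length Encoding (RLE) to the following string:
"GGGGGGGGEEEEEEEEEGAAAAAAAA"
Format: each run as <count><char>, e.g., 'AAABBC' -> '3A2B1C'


Scanning runs left to right:
  i=0: run of 'G' x 8 -> '8G'
  i=8: run of 'E' x 9 -> '9E'
  i=17: run of 'G' x 1 -> '1G'
  i=18: run of 'A' x 8 -> '8A'

RLE = 8G9E1G8A


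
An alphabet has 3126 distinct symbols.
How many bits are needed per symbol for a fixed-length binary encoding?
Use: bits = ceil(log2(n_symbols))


log2(3126) = 11.6101
Bracket: 2^11 = 2048 < 3126 <= 2^12 = 4096
So ceil(log2(3126)) = 12

bits = ceil(log2(3126)) = ceil(11.6101) = 12 bits


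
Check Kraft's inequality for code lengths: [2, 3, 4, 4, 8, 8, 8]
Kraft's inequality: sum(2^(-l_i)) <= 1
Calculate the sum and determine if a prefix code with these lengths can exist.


Sum = 2^(-2) + 2^(-3) + 2^(-4) + 2^(-4) + 2^(-8) + 2^(-8) + 2^(-8)
    = 0.25 + 0.125 + 0.0625 + 0.0625 + 0.00390625 + 0.00390625 + 0.00390625
    = 131/256 = 0.51171875
Since 0.51171875 <= 1, Kraft's inequality IS satisfied.
A prefix code with these lengths CAN exist.

Kraft sum = 0.51171875. Satisfied.


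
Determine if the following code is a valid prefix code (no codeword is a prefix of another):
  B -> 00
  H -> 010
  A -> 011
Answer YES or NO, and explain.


Checking each pair (does one codeword prefix another?):
  B='00' vs H='010': no prefix
  B='00' vs A='011': no prefix
  H='010' vs B='00': no prefix
  H='010' vs A='011': no prefix
  A='011' vs B='00': no prefix
  A='011' vs H='010': no prefix
No violation found over all pairs.

YES -- this is a valid prefix code. No codeword is a prefix of any other codeword.


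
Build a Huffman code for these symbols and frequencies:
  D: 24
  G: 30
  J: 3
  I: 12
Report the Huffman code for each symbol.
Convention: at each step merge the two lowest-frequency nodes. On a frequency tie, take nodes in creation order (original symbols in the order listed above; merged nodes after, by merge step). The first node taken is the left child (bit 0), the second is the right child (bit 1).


Huffman tree construction:
Step 1: Merge J(3) + I(12) = 15
Step 2: Merge (J+I)(15) + D(24) = 39
Step 3: Merge G(30) + ((J+I)+D)(39) = 69
Read each symbol's code off the tree from the root (left child = 0, right child = 1).

Codes:
  D: 11 (length 2)
  G: 0 (length 1)
  J: 100 (length 3)
  I: 101 (length 3)
Average code length: 123/69 = 1.7826 bits/symbol


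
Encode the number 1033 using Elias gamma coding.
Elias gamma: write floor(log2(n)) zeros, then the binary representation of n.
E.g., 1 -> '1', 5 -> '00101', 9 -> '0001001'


num_bits = floor(log2(1033)) + 1 = 11
leading_zeros = num_bits - 1 = 10
binary(1033) = 10000001001

Elias gamma(1033) = '0000000000' + '10000001001' = 000000000010000001001 (21 bits)


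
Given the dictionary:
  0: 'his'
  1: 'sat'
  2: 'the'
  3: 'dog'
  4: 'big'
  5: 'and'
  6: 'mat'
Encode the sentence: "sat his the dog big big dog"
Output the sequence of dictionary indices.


Look up each word in the dictionary:
  'sat' -> 1
  'his' -> 0
  'the' -> 2
  'dog' -> 3
  'big' -> 4
  'big' -> 4
  'dog' -> 3

Encoded: [1, 0, 2, 3, 4, 4, 3]
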